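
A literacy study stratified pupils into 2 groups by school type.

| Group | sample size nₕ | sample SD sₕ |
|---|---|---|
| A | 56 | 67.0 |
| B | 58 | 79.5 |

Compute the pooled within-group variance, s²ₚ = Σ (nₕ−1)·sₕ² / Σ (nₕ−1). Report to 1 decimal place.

Degrees of freedom: 55 + 57 = 112.
Σ(nₕ−1)sₕ² = 55·4489 + 57·6320.25 = 607149.25.
s²ₚ = 607149.25 / 112 = 5420.975... → 5421.0.

5421.0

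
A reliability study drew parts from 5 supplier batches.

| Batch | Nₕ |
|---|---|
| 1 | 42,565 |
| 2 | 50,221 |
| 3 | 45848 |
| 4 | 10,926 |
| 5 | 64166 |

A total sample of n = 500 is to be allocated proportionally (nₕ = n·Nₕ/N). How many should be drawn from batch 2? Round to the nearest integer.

117

Share of batch 2 = 50221/213726 = 0.23498.
Allocate 500 × 0.23498 = 117.489... → 117.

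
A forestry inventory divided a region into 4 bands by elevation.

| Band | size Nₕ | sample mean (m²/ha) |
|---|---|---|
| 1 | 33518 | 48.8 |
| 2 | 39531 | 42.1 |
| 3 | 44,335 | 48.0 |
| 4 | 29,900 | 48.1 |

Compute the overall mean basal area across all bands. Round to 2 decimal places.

N = 147284; weights Wₕ = Nₕ/N = (0.2276, 0.2684, 0.3010, 0.2030).
x̄_st = Σ Wₕ·x̄ₕ = 0.2276·48.8 + 0.2684·42.1 + 0.3010·48.0 + 0.2030·48.1 ≈ 46.6188...
→ 46.62.

46.62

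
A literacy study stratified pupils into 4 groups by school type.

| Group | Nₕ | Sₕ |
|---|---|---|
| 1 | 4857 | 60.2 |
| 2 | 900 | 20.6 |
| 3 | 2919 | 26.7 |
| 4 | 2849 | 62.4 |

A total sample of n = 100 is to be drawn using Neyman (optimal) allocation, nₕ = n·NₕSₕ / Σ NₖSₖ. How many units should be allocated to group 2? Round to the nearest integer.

3

Σ NₕSₕ = 4857·60.2 + 900·20.6 + 2919·26.7 + 2849·62.4 = 566646.3.
Share for 2: 18540/566646.3 = 0.03272.
n_2 = 100 × 0.03272 = 3.272... → 3.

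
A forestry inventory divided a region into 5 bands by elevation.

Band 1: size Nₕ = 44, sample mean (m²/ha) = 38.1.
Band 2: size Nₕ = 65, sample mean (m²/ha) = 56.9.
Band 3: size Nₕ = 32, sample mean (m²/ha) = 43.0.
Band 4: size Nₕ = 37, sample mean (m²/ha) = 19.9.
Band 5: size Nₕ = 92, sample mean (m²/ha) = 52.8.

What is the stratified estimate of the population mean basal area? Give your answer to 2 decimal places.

x̄_st = (Σ Nₕx̄ₕ) / (Σ Nₕ) = (44·38.1 + 65·56.9 + 32·43.0 + 37·19.9 + 92·52.8) / 270
= 12344.8 / 270 = 45.7215... → 45.72.

45.72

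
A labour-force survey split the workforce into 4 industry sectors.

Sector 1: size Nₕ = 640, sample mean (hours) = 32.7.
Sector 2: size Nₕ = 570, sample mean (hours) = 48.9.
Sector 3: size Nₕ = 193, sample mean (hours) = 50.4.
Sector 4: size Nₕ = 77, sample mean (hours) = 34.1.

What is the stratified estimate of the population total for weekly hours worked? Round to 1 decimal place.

61153.9

1: 640·32.7 = 20928
2: 570·48.9 = 27873
3: 193·50.4 = 9727.2
4: 77·34.1 = 2625.7
τ̂ = Σ Nₕx̄ₕ = 61153.9.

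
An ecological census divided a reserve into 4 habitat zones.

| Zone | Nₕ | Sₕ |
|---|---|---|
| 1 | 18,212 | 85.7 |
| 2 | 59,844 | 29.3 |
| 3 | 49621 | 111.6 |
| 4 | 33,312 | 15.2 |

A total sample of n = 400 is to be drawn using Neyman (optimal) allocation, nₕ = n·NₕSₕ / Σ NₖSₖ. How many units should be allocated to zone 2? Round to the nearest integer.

75

Σ NₕSₕ = 18212·85.7 + 59844·29.3 + 49621·111.6 + 33312·15.2 = 9358243.6.
Share for 2: 1753429.2/9358243.6 = 0.18737.
n_2 = 400 × 0.18737 = 74.947... → 75.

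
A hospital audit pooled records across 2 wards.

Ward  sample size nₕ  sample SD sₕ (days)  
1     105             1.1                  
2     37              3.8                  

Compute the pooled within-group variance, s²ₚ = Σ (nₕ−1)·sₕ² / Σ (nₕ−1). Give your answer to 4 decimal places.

4.6120

Degrees of freedom: 104 + 36 = 140.
Σ(nₕ−1)sₕ² = 104·1.21 + 36·14.44 = 645.68.
s²ₚ = 645.68 / 140 = 4.612 → 4.6120.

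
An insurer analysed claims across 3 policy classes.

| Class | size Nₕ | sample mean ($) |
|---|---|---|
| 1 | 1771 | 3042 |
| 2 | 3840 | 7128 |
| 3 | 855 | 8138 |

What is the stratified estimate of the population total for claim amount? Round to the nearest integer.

1: 1771·3042 = 5387382
2: 3840·7128 = 27371520
3: 855·8138 = 6957990
τ̂ = Σ Nₕx̄ₕ = 39716892.

39716892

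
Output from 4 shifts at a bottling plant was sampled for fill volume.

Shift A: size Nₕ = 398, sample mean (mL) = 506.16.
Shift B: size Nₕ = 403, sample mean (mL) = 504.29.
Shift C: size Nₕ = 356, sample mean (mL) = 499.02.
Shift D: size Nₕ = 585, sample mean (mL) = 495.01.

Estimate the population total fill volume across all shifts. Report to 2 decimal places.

A: 398·506.16 = 201451.68
B: 403·504.29 = 203228.87
C: 356·499.02 = 177651.12
D: 585·495.01 = 289580.85
τ̂ = Σ Nₕx̄ₕ = 871912.52.

871912.52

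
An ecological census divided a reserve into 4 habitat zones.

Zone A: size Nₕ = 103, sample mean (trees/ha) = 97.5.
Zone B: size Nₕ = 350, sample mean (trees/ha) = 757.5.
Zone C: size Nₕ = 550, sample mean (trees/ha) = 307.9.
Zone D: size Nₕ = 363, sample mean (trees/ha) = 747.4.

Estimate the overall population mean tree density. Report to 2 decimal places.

N = 1366; weights Wₕ = Nₕ/N = (0.0754, 0.2562, 0.4026, 0.2657).
x̄_st = Σ Wₕ·x̄ₕ = 0.0754·97.5 + 0.2562·757.5 + 0.4026·307.9 + 0.2657·747.4 ≈ 524.0254...
→ 524.03.

524.03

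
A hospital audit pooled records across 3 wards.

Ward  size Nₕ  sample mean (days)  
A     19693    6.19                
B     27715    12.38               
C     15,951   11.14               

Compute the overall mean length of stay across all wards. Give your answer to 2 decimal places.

N = 63359; weights Wₕ = Nₕ/N = (0.3108, 0.4374, 0.2518).
x̄_st = Σ Wₕ·x̄ₕ = 0.3108·6.19 + 0.4374·12.38 + 0.2518·11.14 ≈ 10.1439...
→ 10.14.

10.14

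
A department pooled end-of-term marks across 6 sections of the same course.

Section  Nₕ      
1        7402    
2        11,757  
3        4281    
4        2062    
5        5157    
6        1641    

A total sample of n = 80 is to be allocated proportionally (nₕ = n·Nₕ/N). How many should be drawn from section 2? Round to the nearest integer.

29

Share of section 2 = 11757/32300 = 0.36399.
Allocate 80 × 0.36399 = 29.120... → 29.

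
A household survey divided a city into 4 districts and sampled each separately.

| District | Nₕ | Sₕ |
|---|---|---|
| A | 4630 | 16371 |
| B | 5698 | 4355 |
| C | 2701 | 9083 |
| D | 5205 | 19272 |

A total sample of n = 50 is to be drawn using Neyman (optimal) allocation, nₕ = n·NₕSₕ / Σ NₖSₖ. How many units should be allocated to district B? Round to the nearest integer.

Σ NₕSₕ = 4630·16371 + 5698·4355 + 2701·9083 + 5205·19272 = 225456463.
Share for B: 24814790/225456463 = 0.11006.
n_B = 50 × 0.11006 = 5.503... → 6.

6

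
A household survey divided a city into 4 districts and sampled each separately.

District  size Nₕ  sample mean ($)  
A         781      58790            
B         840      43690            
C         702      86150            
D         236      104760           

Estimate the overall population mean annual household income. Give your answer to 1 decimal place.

N = 2559; weights Wₕ = Nₕ/N = (0.3052, 0.3283, 0.2743, 0.0922).
x̄_st = Σ Wₕ·x̄ₕ = 0.3052·58790 + 0.3283·43690 + 0.2743·86150 + 0.0922·104760 ≈ 65578.449...
→ 65578.4.

65578.4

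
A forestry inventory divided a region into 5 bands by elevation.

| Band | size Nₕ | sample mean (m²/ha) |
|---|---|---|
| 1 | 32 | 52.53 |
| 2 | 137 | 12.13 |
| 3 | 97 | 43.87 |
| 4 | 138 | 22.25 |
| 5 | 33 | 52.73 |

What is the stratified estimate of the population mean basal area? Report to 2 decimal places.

N = 437; weights Wₕ = Nₕ/N = (0.0732, 0.3135, 0.2220, 0.3158, 0.0755).
x̄_st = Σ Wₕ·x̄ₕ = 0.0732·52.53 + 0.3135·12.13 + 0.2220·43.87 + 0.3158·22.25 + 0.0755·52.73 ≈ 28.3953...
→ 28.40.

28.40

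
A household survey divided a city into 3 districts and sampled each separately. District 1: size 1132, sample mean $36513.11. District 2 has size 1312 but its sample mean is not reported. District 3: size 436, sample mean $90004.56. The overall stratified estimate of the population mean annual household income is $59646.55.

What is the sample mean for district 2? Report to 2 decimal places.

69517.71

Σ Nₕx̄ₕ = N·μ, so 1312·x̄_2 = 2880·59646.55 − (1132·36513.11 + 436·90004.56).
= 171782064 − 80574828.68 = 91207235.32.
x̄_2 = 91207235.32 / 1312 = 69517.7098... → 69517.71.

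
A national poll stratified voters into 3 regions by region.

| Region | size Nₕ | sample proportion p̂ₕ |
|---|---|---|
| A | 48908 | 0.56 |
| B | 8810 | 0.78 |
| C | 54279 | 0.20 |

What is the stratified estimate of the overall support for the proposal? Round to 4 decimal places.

Wₕ = Nₕ/N with N = 111997: 0.4367, 0.0787, 0.4846.
p̂_st = 0.4367·0.56 + 0.0787·0.78 + 0.4846·0.20 ≈ 0.402833... → 0.4028.

0.4028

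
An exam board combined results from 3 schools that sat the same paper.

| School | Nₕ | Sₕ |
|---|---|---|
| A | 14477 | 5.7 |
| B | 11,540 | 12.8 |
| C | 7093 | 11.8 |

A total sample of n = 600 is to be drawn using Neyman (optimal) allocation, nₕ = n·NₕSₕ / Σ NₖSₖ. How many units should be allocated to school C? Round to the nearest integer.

160

A: NₕSₕ = 14477·5.7 = 82518.9
B: NₕSₕ = 11540·12.8 = 147712
C: NₕSₕ = 7093·11.8 = 83697.4
Σ NₕSₕ = 313928.3.
n_C = 600·83697.4/313928.3 = 159.968... → 160.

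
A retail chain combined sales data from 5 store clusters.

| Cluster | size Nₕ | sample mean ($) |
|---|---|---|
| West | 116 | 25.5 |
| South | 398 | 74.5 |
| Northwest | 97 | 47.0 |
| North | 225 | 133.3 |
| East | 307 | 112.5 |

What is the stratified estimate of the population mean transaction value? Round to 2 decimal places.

88.97

N = 1143; weights Wₕ = Nₕ/N = (0.1015, 0.3482, 0.0849, 0.1969, 0.2686).
x̄_st = Σ Wₕ·x̄ₕ = 0.1015·25.5 + 0.3482·74.5 + 0.0849·47.0 + 0.1969·133.3 + 0.2686·112.5 ≈ 88.9746...
→ 88.97.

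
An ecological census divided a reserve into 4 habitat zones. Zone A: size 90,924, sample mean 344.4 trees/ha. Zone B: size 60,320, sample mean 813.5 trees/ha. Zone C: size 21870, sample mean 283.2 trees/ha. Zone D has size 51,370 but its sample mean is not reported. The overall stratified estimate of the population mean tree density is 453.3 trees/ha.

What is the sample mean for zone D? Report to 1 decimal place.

295.5

N = 90924 + 60320 + 21870 + 51370 = 224484.
Overall total = μ·N = 453.3·224484 = 101758597.2.
Subtract the known strata: 90924·344.4 + 60320·813.5 + 21870·283.2 = 86578129.6.
Remaining total for zone D: 101758597.2 − 86578129.6 = 15180467.6.
Divide by its size: 15180467.6 / 51370 = 295.512... → 295.5.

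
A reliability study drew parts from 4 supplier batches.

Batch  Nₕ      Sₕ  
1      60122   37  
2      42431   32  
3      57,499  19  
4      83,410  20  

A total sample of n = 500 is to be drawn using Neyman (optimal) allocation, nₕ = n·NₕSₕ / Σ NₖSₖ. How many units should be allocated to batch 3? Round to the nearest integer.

86

Σ NₕSₕ = 60122·37 + 42431·32 + 57499·19 + 83410·20 = 6342987.
Share for 3: 1092481/6342987 = 0.17223.
n_3 = 500 × 0.17223 = 86.117... → 86.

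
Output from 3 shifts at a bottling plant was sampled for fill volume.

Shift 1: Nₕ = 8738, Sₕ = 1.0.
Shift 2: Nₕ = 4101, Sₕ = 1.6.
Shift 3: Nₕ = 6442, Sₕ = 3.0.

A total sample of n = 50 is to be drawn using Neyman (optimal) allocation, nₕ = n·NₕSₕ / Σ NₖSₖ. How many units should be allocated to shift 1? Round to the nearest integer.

13

Σ NₕSₕ = 8738·1.0 + 4101·1.6 + 6442·3.0 = 34625.6.
Share for 1: 8738/34625.6 = 0.25236.
n_1 = 50 × 0.25236 = 12.618... → 13.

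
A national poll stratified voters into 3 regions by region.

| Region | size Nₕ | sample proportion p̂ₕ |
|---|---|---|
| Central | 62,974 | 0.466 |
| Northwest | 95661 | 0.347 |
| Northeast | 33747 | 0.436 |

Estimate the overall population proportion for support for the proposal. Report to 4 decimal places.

0.4016

N = 62974 + 95661 + 33747 = 192382.
Overall proportion = Σ (Nₕ/N)·p̂ₕ.
Σ Nₕp̂ₕ = 29345.884 + 33194.367 + 14713.692 = 77253.943.
77253.943 / 192382 = 0.401565... → 0.4016.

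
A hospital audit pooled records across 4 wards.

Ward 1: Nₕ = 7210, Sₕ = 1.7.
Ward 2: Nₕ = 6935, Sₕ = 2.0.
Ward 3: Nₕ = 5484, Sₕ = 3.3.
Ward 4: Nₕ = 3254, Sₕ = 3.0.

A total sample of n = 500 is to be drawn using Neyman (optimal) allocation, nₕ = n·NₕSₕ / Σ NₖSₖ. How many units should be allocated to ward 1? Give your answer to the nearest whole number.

114

Σ NₕSₕ = 7210·1.7 + 6935·2.0 + 5484·3.3 + 3254·3.0 = 53986.2.
Share for 1: 12257/53986.2 = 0.22704.
n_1 = 500 × 0.22704 = 113.520... → 114.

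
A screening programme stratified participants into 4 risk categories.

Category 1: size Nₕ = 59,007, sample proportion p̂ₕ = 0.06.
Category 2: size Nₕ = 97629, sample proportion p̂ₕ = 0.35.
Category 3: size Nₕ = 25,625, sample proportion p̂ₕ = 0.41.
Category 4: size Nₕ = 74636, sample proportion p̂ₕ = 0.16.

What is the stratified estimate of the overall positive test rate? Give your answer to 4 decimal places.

0.2342

N = 59007 + 97629 + 25625 + 74636 = 256897.
Overall proportion = Σ (Nₕ/N)·p̂ₕ.
Σ Nₕp̂ₕ = 3540.42 + 34170.15 + 10506.25 + 11941.76 = 60158.58.
60158.58 / 256897 = 0.234174... → 0.2342.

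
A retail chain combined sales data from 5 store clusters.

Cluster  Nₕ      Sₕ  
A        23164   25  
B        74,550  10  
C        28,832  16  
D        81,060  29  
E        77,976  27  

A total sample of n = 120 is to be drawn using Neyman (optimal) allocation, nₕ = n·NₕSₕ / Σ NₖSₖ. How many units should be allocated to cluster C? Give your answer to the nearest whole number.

9

A: NₕSₕ = 23164·25 = 579100
B: NₕSₕ = 74550·10 = 745500
C: NₕSₕ = 28832·16 = 461312
D: NₕSₕ = 81060·29 = 2350740
E: NₕSₕ = 77976·27 = 2105352
Σ NₕSₕ = 6242004.
n_C = 120·461312/6242004 = 8.869... → 9.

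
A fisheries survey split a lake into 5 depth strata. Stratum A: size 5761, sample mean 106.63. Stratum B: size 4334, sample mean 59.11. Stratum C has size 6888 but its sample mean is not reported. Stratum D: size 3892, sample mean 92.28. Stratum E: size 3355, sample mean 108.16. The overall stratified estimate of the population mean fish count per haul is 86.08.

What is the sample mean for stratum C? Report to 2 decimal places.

71.60

N = 5761 + 4334 + 6888 + 3892 + 3355 = 24230.
Overall total = μ·N = 86.08·24230 = 2085718.4.
Subtract the known strata: 5761·106.63 + 4334·59.11 + 3892·92.28 + 3355·108.16 = 1592508.73.
Remaining total for stratum C: 2085718.4 − 1592508.73 = 493209.67.
Divide by its size: 493209.67 / 6888 = 71.6042... → 71.60.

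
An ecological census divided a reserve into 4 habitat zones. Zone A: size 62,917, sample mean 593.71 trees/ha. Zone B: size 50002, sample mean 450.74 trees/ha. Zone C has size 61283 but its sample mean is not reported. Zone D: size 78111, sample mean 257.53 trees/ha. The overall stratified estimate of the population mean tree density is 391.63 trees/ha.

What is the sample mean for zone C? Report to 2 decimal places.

Σ Nₕx̄ₕ = N·μ, so 61283·x̄_C = 252313·391.63 − (62917·593.71 + 50002·450.74 + 78111·257.53).
= 98813340.19 − 80008279.38 = 18805060.81.
x̄_C = 18805060.81 / 61283 = 306.8561... → 306.86.

306.86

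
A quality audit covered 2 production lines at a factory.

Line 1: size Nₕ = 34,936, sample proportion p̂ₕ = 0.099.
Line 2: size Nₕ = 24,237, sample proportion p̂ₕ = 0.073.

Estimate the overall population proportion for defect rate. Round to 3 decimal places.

Wₕ = Nₕ/N with N = 59173: 0.5904, 0.4096.
p̂_st = 0.5904·0.099 + 0.4096·0.073 ≈ 0.08835... → 0.088.

0.088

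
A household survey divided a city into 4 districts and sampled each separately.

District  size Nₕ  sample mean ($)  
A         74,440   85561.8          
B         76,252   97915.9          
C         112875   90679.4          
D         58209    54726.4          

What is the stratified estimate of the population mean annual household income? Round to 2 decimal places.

84706.47

N = 74440 + 76252 + 112875 + 58209 = 321776.
The stratified mean weights each stratum mean by its population share Nₕ/N.
Σ Nₕx̄ₕ = 74440·85561.8 + 76252·97915.9 + 112875·90679.4 + 58209·54726.4 = 6369220392 + 7466283206.8 + 10235437275 + 3185569017.6 = 27256509891.4.
Divide by N: 27256509891.4 / 321776 = 84706.4725... → 84706.47.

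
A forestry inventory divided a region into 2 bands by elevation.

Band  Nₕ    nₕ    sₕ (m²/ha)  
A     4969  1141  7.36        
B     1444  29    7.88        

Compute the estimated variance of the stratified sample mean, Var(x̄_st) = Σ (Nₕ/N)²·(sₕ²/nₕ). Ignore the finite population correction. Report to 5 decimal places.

N = 6413. Term for each stratum: Wₕ²sₕ²/nₕ.
Var(x̄_st) = 0.02850267 + 0.10855913 = 0.13706179 → 0.13706.

0.13706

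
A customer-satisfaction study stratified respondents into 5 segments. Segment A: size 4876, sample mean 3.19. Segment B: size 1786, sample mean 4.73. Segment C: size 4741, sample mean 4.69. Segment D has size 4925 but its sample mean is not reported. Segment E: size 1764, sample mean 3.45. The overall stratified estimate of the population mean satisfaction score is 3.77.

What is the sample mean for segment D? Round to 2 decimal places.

Σ Nₕx̄ₕ = N·μ, so 4925·x̄_D = 18092·3.77 − (4876·3.19 + 1786·4.73 + 4741·4.69 + 1764·3.45).
= 68206.84 − 52323.31 = 15883.53.
x̄_D = 15883.53 / 4925 = 3.2251... → 3.23.

3.23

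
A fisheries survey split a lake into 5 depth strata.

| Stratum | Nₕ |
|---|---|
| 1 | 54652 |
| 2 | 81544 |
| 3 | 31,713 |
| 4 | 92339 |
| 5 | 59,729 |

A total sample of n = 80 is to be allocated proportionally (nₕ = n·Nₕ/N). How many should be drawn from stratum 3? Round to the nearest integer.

8

N = 54652 + 81544 + 31713 + 92339 + 59729 = 319977.
n_3 = 80·31713/319977 = 7.929... → 8.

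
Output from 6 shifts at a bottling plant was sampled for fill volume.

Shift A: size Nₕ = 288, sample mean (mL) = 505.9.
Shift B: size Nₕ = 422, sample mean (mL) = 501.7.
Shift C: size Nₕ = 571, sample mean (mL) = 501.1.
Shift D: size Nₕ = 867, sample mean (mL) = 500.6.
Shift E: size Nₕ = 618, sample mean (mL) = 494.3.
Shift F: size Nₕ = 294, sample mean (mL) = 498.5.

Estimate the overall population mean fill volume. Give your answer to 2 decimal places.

N = 3060; weights Wₕ = Nₕ/N = (0.0941, 0.1379, 0.1866, 0.2833, 0.2020, 0.0961).
x̄_st = Σ Wₕ·x̄ₕ = 0.0941·505.9 + 0.1379·501.7 + 0.1866·501.1 + 0.2833·500.6 + 0.2020·494.3 + 0.0961·498.5 ≈ 499.8697...
→ 499.87.

499.87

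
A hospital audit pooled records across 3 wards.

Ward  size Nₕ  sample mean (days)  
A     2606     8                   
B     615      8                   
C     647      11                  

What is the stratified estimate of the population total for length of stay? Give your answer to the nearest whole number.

Population total = Σ Nₕ·x̄ₕ (each stratum's size times its mean).
2606·8 + 615·8 + 647·11 = 20848 + 4920 + 7117 = 32885.

32885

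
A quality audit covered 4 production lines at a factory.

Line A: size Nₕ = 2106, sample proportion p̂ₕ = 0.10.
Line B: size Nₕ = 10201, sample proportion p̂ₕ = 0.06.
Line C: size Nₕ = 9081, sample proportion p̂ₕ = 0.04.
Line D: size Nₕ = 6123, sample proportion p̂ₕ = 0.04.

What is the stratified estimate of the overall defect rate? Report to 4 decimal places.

0.0520

N = 2106 + 10201 + 9081 + 6123 = 27511.
Overall proportion = Σ (Nₕ/N)·p̂ₕ.
Σ Nₕp̂ₕ = 210.6 + 612.06 + 363.24 + 244.92 = 1430.82.
1430.82 / 27511 = 0.052009... → 0.0520.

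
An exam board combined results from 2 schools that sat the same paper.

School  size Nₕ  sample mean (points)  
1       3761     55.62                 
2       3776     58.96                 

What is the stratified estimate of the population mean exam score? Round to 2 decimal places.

57.29

N = 7537; weights Wₕ = Nₕ/N = (0.4990, 0.5010).
x̄_st = Σ Wₕ·x̄ₕ = 0.4990·55.62 + 0.5010·58.96 ≈ 57.2933...
→ 57.29.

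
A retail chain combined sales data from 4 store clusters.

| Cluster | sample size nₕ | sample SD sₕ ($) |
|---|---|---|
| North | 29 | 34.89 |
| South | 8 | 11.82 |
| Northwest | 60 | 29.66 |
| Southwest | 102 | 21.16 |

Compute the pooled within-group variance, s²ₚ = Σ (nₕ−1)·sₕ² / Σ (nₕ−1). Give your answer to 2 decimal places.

North: (29−1)·34.89² = 28·1217.3121 = 34084.7388
South: (8−1)·11.82² = 7·139.7124 = 977.9868
Northwest: (60−1)·29.66² = 59·879.7156 = 51903.2204
Southwest: (102−1)·21.16² = 101·447.7456 = 45222.3056
Numerator = 132188.2516; denominator = Σ(nₕ−1) = 195.
s²ₚ = 132188.2516/195 = 677.8885... → 677.89.

677.89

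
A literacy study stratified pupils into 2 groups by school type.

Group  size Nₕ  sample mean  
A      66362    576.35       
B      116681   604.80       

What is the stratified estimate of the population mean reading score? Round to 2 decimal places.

594.49

N = 66362 + 116681 = 183043.
Weight each subgroup mean by Nₕ/N and sum.
Σ Nₕx̄ₕ = 66362·576.35 + 116681·604.80 = 38247738.7 + 70568668.8 = 108816407.5.
Divide by N: 108816407.5 / 183043 = 594.4855... → 594.49.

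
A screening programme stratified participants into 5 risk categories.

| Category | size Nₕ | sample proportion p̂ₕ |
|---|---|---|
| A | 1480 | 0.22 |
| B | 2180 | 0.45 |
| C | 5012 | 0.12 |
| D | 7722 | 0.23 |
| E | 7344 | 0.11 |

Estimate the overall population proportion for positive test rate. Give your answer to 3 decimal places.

0.189

Wₕ = Nₕ/N with N = 23738: 0.0623, 0.0918, 0.2111, 0.3253, 0.3094.
p̂_st = 0.0623·0.22 + 0.0918·0.45 + 0.2111·0.12 + 0.3253·0.23 + 0.3094·0.11 ≈ 0.18923... → 0.189.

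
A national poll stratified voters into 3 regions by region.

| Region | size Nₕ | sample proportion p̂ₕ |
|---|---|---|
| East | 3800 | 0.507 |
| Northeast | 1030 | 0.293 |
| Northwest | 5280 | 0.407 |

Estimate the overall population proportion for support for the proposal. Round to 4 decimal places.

N = 3800 + 1030 + 5280 = 10110.
Overall proportion = Σ (Nₕ/N)·p̂ₕ.
Σ Nₕp̂ₕ = 1926.6 + 301.79 + 2148.96 = 4377.35.
4377.35 / 10110 = 0.432972... → 0.4330.

0.4330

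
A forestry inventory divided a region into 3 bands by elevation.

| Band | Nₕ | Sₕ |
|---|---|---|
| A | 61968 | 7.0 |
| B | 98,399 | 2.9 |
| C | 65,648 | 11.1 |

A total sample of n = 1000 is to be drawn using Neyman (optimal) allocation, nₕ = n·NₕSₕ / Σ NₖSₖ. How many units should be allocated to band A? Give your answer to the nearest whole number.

A: NₕSₕ = 61968·7.0 = 433776
B: NₕSₕ = 98399·2.9 = 285357.1
C: NₕSₕ = 65648·11.1 = 728692.8
Σ NₕSₕ = 1447825.9.
n_A = 1000·433776/1447825.9 = 299.605... → 300.

300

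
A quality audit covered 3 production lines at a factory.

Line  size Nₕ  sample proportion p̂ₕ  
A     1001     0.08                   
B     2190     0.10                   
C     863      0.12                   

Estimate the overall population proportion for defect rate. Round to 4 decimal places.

0.0993

N = 1001 + 2190 + 863 = 4054.
Overall proportion = Σ (Nₕ/N)·p̂ₕ.
Σ Nₕp̂ₕ = 80.08 + 219 + 103.56 = 402.64.
402.64 / 4054 = 0.099319... → 0.0993.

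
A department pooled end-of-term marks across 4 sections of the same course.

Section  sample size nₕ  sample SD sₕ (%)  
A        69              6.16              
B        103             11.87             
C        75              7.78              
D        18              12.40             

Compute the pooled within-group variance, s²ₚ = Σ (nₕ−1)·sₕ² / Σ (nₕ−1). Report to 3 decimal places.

92.126

Degrees of freedom: 68 + 102 + 74 + 17 = 261.
Σ(nₕ−1)sₕ² = 68·37.9456 + 102·140.8969 + 74·60.5284 + 17·153.76 = 24044.8062.
s²ₚ = 24044.8062 / 261 = 92.12569... → 92.126.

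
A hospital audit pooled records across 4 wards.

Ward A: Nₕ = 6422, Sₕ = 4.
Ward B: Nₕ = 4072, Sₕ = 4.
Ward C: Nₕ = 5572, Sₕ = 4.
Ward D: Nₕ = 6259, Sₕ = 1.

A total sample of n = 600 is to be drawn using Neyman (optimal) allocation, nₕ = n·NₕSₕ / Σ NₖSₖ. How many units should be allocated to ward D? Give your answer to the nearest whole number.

53

Σ NₕSₕ = 6422·4 + 4072·4 + 5572·4 + 6259·1 = 70523.
Share for D: 6259/70523 = 0.08875.
n_D = 600 × 0.08875 = 53.251... → 53.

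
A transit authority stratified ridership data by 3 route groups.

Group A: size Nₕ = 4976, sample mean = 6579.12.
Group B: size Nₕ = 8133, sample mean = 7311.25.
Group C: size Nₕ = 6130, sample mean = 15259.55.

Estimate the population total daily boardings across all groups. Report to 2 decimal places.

A: 4976·6579.12 = 32737701.12
B: 8133·7311.25 = 59462396.25
C: 6130·15259.55 = 93541041.5
τ̂ = Σ Nₕx̄ₕ = 185741138.87.

185741138.87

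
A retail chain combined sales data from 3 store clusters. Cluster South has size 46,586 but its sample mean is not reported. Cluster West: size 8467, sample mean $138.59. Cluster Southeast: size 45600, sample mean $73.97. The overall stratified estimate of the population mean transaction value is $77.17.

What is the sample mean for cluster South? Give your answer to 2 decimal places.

69.14

N = 46586 + 8467 + 45600 = 100653.
Overall total = μ·N = 77.17·100653 = 7767392.01.
Subtract the known strata: 8467·138.59 + 45600·73.97 = 4546473.53.
Remaining total for cluster South: 7767392.01 − 4546473.53 = 3220918.48.
Divide by its size: 3220918.48 / 46586 = 69.1392... → 69.14.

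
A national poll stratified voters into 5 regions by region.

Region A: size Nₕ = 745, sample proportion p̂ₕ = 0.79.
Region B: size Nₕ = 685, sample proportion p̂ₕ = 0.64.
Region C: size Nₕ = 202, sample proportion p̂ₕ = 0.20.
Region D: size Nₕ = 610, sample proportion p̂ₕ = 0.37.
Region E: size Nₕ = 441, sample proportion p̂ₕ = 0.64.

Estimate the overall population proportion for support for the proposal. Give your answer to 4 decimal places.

0.5871

Wₕ = Nₕ/N with N = 2683: 0.2777, 0.2553, 0.0753, 0.2274, 0.1644.
p̂_st = 0.2777·0.79 + 0.2553·0.64 + 0.0753·0.20 + 0.2274·0.37 + 0.1644·0.64 ≈ 0.587138... → 0.5871.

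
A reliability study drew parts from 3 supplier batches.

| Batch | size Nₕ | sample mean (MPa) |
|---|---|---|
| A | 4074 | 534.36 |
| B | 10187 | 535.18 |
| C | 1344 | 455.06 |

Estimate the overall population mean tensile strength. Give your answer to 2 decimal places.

N = 15605; weights Wₕ = Nₕ/N = (0.2611, 0.6528, 0.0861).
x̄_st = Σ Wₕ·x̄ₕ = 0.2611·534.36 + 0.6528·535.18 + 0.0861·455.06 ≈ 528.0655...
→ 528.07.

528.07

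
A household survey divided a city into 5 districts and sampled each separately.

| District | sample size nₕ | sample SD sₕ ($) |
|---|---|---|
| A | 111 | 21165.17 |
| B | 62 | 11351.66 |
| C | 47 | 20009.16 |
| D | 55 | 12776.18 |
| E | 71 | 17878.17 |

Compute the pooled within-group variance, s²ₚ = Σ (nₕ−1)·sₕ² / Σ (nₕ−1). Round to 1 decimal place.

313026114.7

A: (111−1)·21165.17² = 110·447964421.1289 = 49276086324.179
B: (62−1)·11351.66² = 61·128860184.7556 = 7860471270.0916
C: (47−1)·20009.16² = 46·400366483.9056 = 18416858259.6576
D: (55−1)·12776.18² = 54·163230775.3924 = 8814461871.1896
E: (71−1)·17878.17² = 70·319628962.5489 = 22374027378.423
Numerator = 106741905103.5408; denominator = Σ(nₕ−1) = 341.
s²ₚ = 106741905103.5408/341 = 313026114.673... → 313026114.7.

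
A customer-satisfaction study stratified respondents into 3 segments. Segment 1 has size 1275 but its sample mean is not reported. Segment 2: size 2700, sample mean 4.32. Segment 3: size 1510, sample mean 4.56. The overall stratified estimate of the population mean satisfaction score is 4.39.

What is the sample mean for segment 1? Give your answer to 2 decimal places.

N = 1275 + 2700 + 1510 = 5485.
Overall total = μ·N = 4.39·5485 = 24079.15.
Subtract the known strata: 2700·4.32 + 1510·4.56 = 18549.6.
Remaining total for segment 1: 24079.15 − 18549.6 = 5529.55.
Divide by its size: 5529.55 / 1275 = 4.3369... → 4.34.

4.34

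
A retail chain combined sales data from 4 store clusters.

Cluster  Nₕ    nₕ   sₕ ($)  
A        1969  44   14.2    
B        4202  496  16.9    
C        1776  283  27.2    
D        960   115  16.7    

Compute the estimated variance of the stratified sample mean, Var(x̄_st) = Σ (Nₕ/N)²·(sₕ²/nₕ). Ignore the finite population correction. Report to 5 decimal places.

0.48422

N = 8907. Term for each stratum: Wₕ²sₕ²/nₕ.
Var(x̄_st) = 0.22395076 + 0.12815658 + 0.10393801 + 0.02817180 = 0.48421716 → 0.48422.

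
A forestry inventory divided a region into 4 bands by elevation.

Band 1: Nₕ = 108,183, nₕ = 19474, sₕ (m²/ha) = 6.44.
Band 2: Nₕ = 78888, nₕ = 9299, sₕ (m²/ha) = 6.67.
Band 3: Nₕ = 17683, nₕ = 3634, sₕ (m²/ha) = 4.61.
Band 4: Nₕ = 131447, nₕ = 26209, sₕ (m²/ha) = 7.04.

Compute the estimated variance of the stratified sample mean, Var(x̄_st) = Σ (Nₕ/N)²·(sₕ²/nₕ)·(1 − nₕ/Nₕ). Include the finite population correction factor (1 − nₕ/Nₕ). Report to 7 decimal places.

N = 336201. Term for each stratum: Wₕ²sₕ²/nₕ·(1−nₕ/Nₕ).
Var(x̄_st) = 0.0001808195 + 0.0002323641 + 0.0000128535 + 0.0002314303 = 0.0006574673 → 0.0006575.

0.0006575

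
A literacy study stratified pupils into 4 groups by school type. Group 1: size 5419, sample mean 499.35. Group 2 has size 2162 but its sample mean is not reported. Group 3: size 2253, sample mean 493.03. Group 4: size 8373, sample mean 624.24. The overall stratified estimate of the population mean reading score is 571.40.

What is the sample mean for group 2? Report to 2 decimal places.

629.02

Σ Nₕx̄ₕ = N·μ, so 2162·x̄_2 = 18207·571.40 − (5419·499.35 + 2253·493.03 + 8373·624.24).
= 10403479.8 − 9043535.76 = 1359944.04.
x̄_2 = 1359944.04 / 2162 = 629.0213... → 629.02.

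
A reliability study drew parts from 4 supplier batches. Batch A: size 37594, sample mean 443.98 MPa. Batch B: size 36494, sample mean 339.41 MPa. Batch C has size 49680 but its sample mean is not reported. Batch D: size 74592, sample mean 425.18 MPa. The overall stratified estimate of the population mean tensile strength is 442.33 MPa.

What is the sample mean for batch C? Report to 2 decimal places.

N = 37594 + 36494 + 49680 + 74592 = 198360.
Overall total = μ·N = 442.33·198360 = 87740578.8.
Subtract the known strata: 37594·443.98 + 36494·339.41 + 74592·425.18 = 60792439.22.
Remaining total for batch C: 87740578.8 − 60792439.22 = 26948139.58.
Divide by its size: 26948139.58 / 49680 = 542.4344... → 542.43.

542.43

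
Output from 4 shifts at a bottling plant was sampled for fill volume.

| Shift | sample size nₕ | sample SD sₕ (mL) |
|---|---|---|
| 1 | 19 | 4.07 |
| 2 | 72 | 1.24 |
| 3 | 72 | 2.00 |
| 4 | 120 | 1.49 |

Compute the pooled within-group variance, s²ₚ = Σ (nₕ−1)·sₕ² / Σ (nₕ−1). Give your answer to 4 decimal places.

1: (19−1)·4.07² = 18·16.5649 = 298.1682
2: (72−1)·1.24² = 71·1.5376 = 109.1696
3: (72−1)·2.00² = 71·4 = 284
4: (120−1)·1.49² = 119·2.2201 = 264.1919
Numerator = 955.5297; denominator = Σ(nₕ−1) = 279.
s²ₚ = 955.5297/279 = 3.424838... → 3.4248.

3.4248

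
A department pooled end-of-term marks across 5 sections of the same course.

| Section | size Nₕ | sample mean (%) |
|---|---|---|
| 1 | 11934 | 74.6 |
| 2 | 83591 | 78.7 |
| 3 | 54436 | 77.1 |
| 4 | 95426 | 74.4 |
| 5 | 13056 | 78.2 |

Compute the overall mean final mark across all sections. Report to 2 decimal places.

76.56

x̄_st = (Σ Nₕx̄ₕ) / (Σ Nₕ) = (11934·74.6 + 83591·78.7 + 54436·77.1 + 95426·74.4 + 13056·78.2) / 258443
= 19786577.3 / 258443 = 76.5607... → 76.56.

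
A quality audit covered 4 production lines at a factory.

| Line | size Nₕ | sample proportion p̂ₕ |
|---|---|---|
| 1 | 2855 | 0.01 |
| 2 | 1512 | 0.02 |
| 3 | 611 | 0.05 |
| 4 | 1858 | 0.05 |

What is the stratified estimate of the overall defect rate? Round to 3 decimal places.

0.027

Wₕ = Nₕ/N with N = 6836: 0.4176, 0.2212, 0.0894, 0.2718.
p̂_st = 0.4176·0.01 + 0.2212·0.02 + 0.0894·0.05 + 0.2718·0.05 ≈ 0.02666... → 0.027.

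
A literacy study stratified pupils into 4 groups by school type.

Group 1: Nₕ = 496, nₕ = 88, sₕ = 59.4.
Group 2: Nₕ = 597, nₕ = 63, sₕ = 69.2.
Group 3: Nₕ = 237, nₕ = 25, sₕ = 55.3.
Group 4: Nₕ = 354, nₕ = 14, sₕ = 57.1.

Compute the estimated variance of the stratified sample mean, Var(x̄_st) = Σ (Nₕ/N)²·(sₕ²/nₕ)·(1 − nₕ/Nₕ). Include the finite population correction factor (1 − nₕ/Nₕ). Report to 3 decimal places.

23.457

N = 1684; Wₕ = Nₕ/N.
group 1: (496/1684)²·59.4²/88·(1 − 88/496) = 2.861198
group 2: (597/1684)²·69.2²/63·(1 − 63/597) = 8.544823
group 3: (237/1684)²·55.3²/25·(1 − 25/237) = 2.167256
group 4: (354/1684)²·57.1²/14·(1 − 14/354) = 9.884215
Sum = 23.457492 → 23.457.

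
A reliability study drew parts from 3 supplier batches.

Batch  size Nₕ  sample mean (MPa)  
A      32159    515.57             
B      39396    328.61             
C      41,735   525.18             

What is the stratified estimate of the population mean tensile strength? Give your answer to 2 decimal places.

454.10

x̄_st = (Σ Nₕx̄ₕ) / (Σ Nₕ) = (32159·515.57 + 39396·328.61 + 41735·525.18) / 113290
= 51444522.49 / 113290 = 454.0959... → 454.10.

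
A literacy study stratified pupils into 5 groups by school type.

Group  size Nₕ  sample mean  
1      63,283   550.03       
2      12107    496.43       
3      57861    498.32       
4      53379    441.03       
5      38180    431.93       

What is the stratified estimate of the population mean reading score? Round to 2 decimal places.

487.90

x̄_st = (Σ Nₕx̄ₕ) / (Σ Nₕ) = (63283·550.03 + 12107·496.43 + 57861·498.32 + 53379·441.03 + 38180·431.93) / 224810
= 109683947.79 / 224810 = 487.8962... → 487.90.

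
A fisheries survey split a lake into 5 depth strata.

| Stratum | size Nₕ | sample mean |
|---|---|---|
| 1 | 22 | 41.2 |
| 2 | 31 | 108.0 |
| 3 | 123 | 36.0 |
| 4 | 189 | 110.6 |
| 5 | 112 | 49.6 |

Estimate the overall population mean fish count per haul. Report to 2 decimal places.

N = 477; weights Wₕ = Nₕ/N = (0.0461, 0.0650, 0.2579, 0.3962, 0.2348).
x̄_st = Σ Wₕ·x̄ₕ = 0.0461·41.2 + 0.0650·108.0 + 0.2579·36.0 + 0.3962·110.6 + 0.2348·49.6 ≈ 73.6709...
→ 73.67.

73.67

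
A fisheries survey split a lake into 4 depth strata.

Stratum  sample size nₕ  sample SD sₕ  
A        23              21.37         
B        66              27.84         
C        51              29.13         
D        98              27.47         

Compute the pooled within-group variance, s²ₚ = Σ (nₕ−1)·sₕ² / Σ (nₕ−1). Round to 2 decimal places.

752.35

Degrees of freedom: 22 + 65 + 50 + 97 = 234.
Σ(nₕ−1)sₕ² = 22·456.6769 + 65·775.0656 + 50·848.5569 + 97·754.6009 = 176050.2881.
s²ₚ = 176050.2881 / 234 = 752.3517... → 752.35.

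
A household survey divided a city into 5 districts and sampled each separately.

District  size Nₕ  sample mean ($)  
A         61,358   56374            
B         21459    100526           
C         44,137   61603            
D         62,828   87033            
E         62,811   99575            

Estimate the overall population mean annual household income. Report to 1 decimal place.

N = 61358 + 21459 + 44137 + 62828 + 62811 = 252593.
The stratified mean weights each stratum mean by its population share Nₕ/N.
Σ Nₕx̄ₕ = 61358·56374 + 21459·100526 + 44137·61603 + 62828·87033 + 62811·99575 = 3458995892 + 2157187434 + 2718971611 + 5468109324 + 6254405325 = 20057669586.
Divide by N: 20057669586 / 252593 = 79407.068... → 79407.1.

79407.1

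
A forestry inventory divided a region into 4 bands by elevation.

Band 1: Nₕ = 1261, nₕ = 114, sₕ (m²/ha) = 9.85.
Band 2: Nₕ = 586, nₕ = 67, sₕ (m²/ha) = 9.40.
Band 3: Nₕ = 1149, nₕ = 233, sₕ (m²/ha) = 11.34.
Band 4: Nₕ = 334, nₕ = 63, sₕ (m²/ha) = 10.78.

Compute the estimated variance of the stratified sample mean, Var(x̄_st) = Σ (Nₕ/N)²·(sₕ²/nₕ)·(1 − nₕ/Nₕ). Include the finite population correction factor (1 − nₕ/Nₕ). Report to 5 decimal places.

N = 3330; Wₕ = Nₕ/N.
band 1: (1261/3330)²·9.85²/114·(1 − 114/1261) = 0.11100886
band 2: (586/3330)²·9.40²/67·(1 − 67/586) = 0.03617074
band 3: (1149/3330)²·11.34²/233·(1 − 233/1149) = 0.05238383
band 4: (334/3330)²·10.78²/63·(1 − 63/334) = 0.01505651
Sum = 0.21461994 → 0.21462.

0.21462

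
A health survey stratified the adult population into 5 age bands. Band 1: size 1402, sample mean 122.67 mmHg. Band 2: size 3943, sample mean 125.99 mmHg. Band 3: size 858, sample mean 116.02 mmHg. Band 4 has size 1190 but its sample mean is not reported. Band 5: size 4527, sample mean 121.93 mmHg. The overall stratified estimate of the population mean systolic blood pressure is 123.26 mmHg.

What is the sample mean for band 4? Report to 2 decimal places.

N = 1402 + 3943 + 858 + 1190 + 4527 = 11920.
Overall total = μ·N = 123.26·11920 = 1469259.2.
Subtract the known strata: 1402·122.67 + 3943·125.99 + 858·116.02 + 4527·121.93 = 1320284.18.
Remaining total for band 4: 1469259.2 − 1320284.18 = 148975.02.
Divide by its size: 148975.02 / 1190 = 125.1891... → 125.19.

125.19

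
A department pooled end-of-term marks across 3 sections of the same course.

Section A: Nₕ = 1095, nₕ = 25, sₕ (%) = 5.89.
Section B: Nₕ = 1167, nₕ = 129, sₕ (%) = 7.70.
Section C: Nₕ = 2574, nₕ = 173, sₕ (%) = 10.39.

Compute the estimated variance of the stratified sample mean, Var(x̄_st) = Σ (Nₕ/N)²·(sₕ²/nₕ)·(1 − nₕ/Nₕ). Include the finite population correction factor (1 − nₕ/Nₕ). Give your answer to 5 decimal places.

0.25822

N = 4836. Term for each stratum: Wₕ²sₕ²/nₕ·(1−nₕ/Nₕ).
Var(x̄_st) = 0.06952098 + 0.02380605 + 0.16489714 = 0.25822417 → 0.25822.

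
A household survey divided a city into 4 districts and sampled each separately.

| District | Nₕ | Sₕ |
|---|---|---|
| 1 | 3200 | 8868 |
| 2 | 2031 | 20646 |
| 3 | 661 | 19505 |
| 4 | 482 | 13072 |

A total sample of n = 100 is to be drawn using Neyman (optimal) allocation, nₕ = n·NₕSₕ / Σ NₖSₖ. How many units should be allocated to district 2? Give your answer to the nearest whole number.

1: NₕSₕ = 3200·8868 = 28377600
2: NₕSₕ = 2031·20646 = 41932026
3: NₕSₕ = 661·19505 = 12892805
4: NₕSₕ = 482·13072 = 6300704
Σ NₕSₕ = 89503135.
n_2 = 100·41932026/89503135 = 46.850... → 47.

47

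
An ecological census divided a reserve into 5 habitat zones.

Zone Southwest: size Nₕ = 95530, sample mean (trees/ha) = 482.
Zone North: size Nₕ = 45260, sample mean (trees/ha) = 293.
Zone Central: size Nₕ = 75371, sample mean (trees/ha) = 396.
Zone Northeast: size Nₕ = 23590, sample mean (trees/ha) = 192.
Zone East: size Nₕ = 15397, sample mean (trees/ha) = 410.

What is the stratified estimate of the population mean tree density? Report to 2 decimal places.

N = 255148; weights Wₕ = Nₕ/N = (0.3744, 0.1774, 0.2954, 0.0925, 0.0603).
x̄_st = Σ Wₕ·x̄ₕ = 0.3744·482 + 0.1774·293 + 0.2954·396 + 0.0925·192 + 0.0603·410 ≈ 391.9122...
→ 391.91.

391.91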